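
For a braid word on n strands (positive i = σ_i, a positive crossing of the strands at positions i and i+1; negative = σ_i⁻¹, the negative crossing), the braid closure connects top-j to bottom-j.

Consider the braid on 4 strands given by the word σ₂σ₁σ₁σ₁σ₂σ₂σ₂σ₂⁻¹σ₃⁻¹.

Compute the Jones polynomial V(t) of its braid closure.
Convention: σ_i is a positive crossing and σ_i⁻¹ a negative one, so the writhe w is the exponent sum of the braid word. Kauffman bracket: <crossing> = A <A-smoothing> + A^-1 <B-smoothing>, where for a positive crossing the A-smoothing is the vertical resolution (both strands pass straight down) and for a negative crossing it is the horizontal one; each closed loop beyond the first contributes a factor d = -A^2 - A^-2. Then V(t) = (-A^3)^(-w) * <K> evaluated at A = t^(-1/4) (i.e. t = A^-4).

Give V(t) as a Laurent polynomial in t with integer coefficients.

The presented braid s2 s1 s1 s1 s2 s2 s2 s2^-1 s3^-1 on 4 strands reduces by inverse Markov moves (closure unchanged at each step):
  Destabilize: the word has the form β·s3^-1 where s3^-1 occurs only as the final letter (β ∈ B_3); drop it and the last strand → 3 strands.
  Deconjugate: the word is γ·β·γ⁻¹ with γ = s2 (prefix) and γ⁻¹ = s2^-1 (suffix); strip both.
Reduced to β = s1 s1 s1 s2 s2 s2 on 3 strands, 6 crossings.
Compute on β:
Braid: s1 s1 s1 s2 s2 s2 on 3 strands, 6 crossings.
Writhe w = (#positive) - (#negative) = 6 - 0 = 6.
State-sum expansion of <K>. There are 2^6 = 64 states.
Smooth each crossing (0=||, 1=⌣⌢); contribution A^(Σ sign_k(1-2s_k)) * d^(L-1).
Tabulate the states by total A-exponent and number of loops L (A-exp: L × count):
  A^6: L=3 ×1
  A^4: L=2 ×6
  A^2: L=1 ×9, L=3 ×6
  A^0: L=2 ×18, L=4 ×2
  A^-2: L=3 ×15
  A^-4: L=4 ×6
  A^-6: L=5 ×1
Each group contributes A^e * Σ count * d^(L-1):
Powers of d = -A^2 - A^-2: d^2 = A^4 + 2 + A^-4; d^3 = -A^6 - 3*A^2 - 3*A^-2 - A^-6; d^4 = A^8 + 4*A^4 + 6 + 4*A^-4 + A^-8.
  A^6 * (d^2) = A^10 + 2*A^6 + A^2
  A^4 * (6*d) = -6*A^6 - 6*A^2
  A^2 * (9 + 6*d^2) = 6*A^6 + 21*A^2 + 6*A^-2
  A^0 * (18*d + 2*d^3) = -2*A^6 - 24*A^2 - 24*A^-2 - 2*A^-6
  A^-2 * (15*d^2) = 15*A^2 + 30*A^-2 + 15*A^-6
  A^-4 * (6*d^3) = -6*A^2 - 18*A^-2 - 18*A^-6 - 6*A^-10
  A^-6 * (d^4) = A^2 + 4*A^-2 + 6*A^-6 + 4*A^-10 + A^-14
Summing the groups: <K> = A^10 + 2*A^2 - 2*A^-2 + A^-6 - 2*A^-10 + A^-14
Normalise by the writhe: (-A^3)^(-w) = (-A^3)^(-6) = A^-18, so f(A) = A^-18 * <K> = A^-8 + 2*A^-16 - 2*A^-20 + A^-24 - 2*A^-28 + A^-32.
Substitute A = t^(-1/4), i.e. A^e → t^(-e/4): V(t) = t^8 - 2*t^7 + t^6 - 2*t^5 + 2*t^4 + t^2

Answer: t^8 - 2*t^7 + t^6 - 2*t^5 + 2*t^4 + t^2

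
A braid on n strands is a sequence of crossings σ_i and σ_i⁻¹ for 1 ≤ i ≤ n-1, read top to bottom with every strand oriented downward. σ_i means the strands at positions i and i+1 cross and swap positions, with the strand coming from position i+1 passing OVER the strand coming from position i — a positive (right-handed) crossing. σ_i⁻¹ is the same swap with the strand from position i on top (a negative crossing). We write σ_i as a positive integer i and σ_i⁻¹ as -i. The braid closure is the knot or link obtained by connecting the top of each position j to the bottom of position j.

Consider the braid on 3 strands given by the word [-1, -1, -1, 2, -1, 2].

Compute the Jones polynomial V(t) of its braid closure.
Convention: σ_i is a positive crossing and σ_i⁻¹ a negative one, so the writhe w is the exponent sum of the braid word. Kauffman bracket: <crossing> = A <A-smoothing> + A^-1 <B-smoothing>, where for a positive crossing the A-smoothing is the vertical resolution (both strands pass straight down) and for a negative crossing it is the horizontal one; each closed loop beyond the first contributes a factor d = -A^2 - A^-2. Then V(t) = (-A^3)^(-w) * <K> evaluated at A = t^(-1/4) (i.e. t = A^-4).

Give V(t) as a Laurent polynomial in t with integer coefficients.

Braid: s1^-1 s1^-1 s1^-1 s2 s1^-1 s2 on 3 strands, 6 crossings.
Writhe w = (#positive) - (#negative) = 2 - 4 = -2.
State-sum expansion of <K>. There are 2^6 = 64 states.
Smooth each crossing (0=||, 1=⌣⌢); contribution A^(Σ sign_k(1-2s_k)) * d^(L-1).
Tabulate the states by total A-exponent and number of loops L (A-exp: L × count):
  A^6: L=5 ×1
  A^4: L=4 ×6
  A^2: L=3 ×15
  A^0: L=2 ×19, L=4 ×1
  A^-2: L=1 ×11, L=3 ×4
  A^-4: L=2 ×6
  A^-6: L=3 ×1
Each group contributes A^e * Σ count * d^(L-1):
Powers of d = -A^2 - A^-2: d^2 = A^4 + 2 + A^-4; d^3 = -A^6 - 3*A^2 - 3*A^-2 - A^-6; d^4 = A^8 + 4*A^4 + 6 + 4*A^-4 + A^-8.
  A^6 * (d^4) = A^14 + 4*A^10 + 6*A^6 + 4*A^2 + A^-2
  A^4 * (6*d^3) = -6*A^10 - 18*A^6 - 18*A^2 - 6*A^-2
  A^2 * (15*d^2) = 15*A^6 + 30*A^2 + 15*A^-2
  A^0 * (19*d + d^3) = -A^6 - 22*A^2 - 22*A^-2 - A^-6
  A^-2 * (11 + 4*d^2) = 4*A^2 + 19*A^-2 + 4*A^-6
  A^-4 * (6*d) = -6*A^-2 - 6*A^-6
  A^-6 * (d^2) = A^-2 + 2*A^-6 + A^-10
Summing the groups: <K> = A^14 - 2*A^10 + 2*A^6 - 2*A^2 + 2*A^-2 - A^-6 + A^-10
Normalise by the writhe: (-A^3)^(-w) = (-A^3)^(2) = A^6, so f(A) = A^6 * <K> = A^20 - 2*A^16 + 2*A^12 - 2*A^8 + 2*A^4 - 1 + A^-4.
Substitute A = t^(-1/4), i.e. A^e → t^(-e/4): V(t) = t - 1 + 2*t^-1 - 2*t^-2 + 2*t^-3 - 2*t^-4 + t^-5

Answer: t - 1 + 2*t^-1 - 2*t^-2 + 2*t^-3 - 2*t^-4 + t^-5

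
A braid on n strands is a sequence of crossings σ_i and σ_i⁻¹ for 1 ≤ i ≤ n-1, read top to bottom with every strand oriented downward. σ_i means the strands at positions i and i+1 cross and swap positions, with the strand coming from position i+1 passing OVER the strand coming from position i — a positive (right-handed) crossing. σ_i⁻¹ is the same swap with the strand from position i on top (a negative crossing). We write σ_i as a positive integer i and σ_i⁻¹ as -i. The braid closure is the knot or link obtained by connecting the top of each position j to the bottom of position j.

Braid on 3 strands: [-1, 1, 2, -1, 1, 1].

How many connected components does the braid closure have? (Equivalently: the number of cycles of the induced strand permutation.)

Track the strand permutation on 3 strands, starting from identity.
  step 1: s1^-1 swaps positions 1,2 -> [2 1 3]
  step 2: s1 swaps positions 1,2 -> [1 2 3]
  step 3: s2 swaps positions 2,3 -> [1 3 2]
  step 4: s1^-1 swaps positions 1,2 -> [3 1 2]
  step 5: s1 swaps positions 1,2 -> [1 3 2]
  step 6: s1 swaps positions 1,2 -> [3 1 2]
Final permutation (position -> original strand): [3 1 2]
Closure components = cycle count of this permutation = 1.

Answer: 1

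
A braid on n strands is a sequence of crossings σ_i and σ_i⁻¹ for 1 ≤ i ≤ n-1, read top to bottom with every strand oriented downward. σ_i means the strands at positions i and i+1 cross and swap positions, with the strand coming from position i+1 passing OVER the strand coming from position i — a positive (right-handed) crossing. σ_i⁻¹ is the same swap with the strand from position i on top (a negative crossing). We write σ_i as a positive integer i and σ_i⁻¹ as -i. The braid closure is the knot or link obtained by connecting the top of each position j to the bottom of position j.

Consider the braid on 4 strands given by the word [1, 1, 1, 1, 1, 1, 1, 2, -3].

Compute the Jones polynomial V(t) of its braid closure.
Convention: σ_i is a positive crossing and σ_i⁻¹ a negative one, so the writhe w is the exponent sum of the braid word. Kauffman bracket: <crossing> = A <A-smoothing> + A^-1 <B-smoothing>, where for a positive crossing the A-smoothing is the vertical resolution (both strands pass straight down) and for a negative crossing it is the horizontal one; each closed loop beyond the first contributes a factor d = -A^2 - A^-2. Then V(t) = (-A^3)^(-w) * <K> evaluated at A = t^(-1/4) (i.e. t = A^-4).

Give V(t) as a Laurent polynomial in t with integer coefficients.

The presented braid s1 s1 s1 s1 s1 s1 s1 s2 s3^-1 on 4 strands reduces by inverse Markov moves (closure unchanged at each step):
  Destabilize: the word has the form β·s3^-1 where s3^-1 occurs only as the final letter (β ∈ B_3); drop it and the last strand → 3 strands.
  Destabilize: the word has the form β·s2 where s2 occurs only as the final letter (β ∈ B_2); drop it and the last strand → 2 strands.
Reduced to β = s1 s1 s1 s1 s1 s1 s1 on 2 strands, 7 crossings.
Compute on β:
Braid: s1 s1 s1 s1 s1 s1 s1 on 2 strands, 7 crossings.
Writhe w = (#positive) - (#negative) = 7 - 0 = 7.
Enumerate smoothing states for the bracket polynomial. There are 2^7 = 128 states.
For each crossing: s=0 is the vertical smoothing, s=1 horizontal. Crossing k contributes A^(sign_k * (1 - 2*s_k)); loop factor d = -A^2 - A^-2.
Tabulate the states by total A-exponent and number of loops L (A-exp: L × count):
  A^7: L=2 ×1
  A^5: L=1 ×7
  A^3: L=2 ×21
  A^1: L=3 ×35
  A^-1: L=4 ×35
  A^-3: L=5 ×21
  A^-5: L=6 ×7
  A^-7: L=7 ×1
Each group contributes A^e * Σ count * d^(L-1):
Powers of d = -A^2 - A^-2: d^2 = A^4 + 2 + A^-4; d^3 = -A^6 - 3*A^2 - 3*A^-2 - A^-6; d^4 = A^8 + 4*A^4 + 6 + 4*A^-4 + A^-8; d^5 = -A^10 - 5*A^6 - 10*A^2 - 10*A^-2 - 5*A^-6 - A^-10; d^6 = A^12 + 6*A^8 + 15*A^4 + 20 + 15*A^-4 + 6*A^-8 + A^-12.
  A^7 * (d) = -A^9 - A^5
  A^5 * (7) = 7*A^5
  A^3 * (21*d) = -21*A^5 - 21*A
  A^1 * (35*d^2) = 35*A^5 + 70*A + 35*A^-3
  A^-1 * (35*d^3) = -35*A^5 - 105*A - 105*A^-3 - 35*A^-7
  A^-3 * (21*d^4) = 21*A^5 + 84*A + 126*A^-3 + 84*A^-7 + 21*A^-11
  A^-5 * (7*d^5) = -7*A^5 - 35*A - 70*A^-3 - 70*A^-7 - 35*A^-11 - 7*A^-15
  A^-7 * (d^6) = A^5 + 6*A + 15*A^-3 + 20*A^-7 + 15*A^-11 + 6*A^-15 + A^-19
Summing the groups: <K> = -A^9 - A + A^-3 - A^-7 + A^-11 - A^-15 + A^-19
Normalise by the writhe: (-A^3)^(-w) = (-A^3)^(-7) = -A^-21, so f(A) = -A^-21 * <K> = A^-12 + A^-20 - A^-24 + A^-28 - A^-32 + A^-36 - A^-40.
Substitute A = t^(-1/4), i.e. A^e → t^(-e/4): V(t) = -t^10 + t^9 - t^8 + t^7 - t^6 + t^5 + t^3

Answer: -t^10 + t^9 - t^8 + t^7 - t^6 + t^5 + t^3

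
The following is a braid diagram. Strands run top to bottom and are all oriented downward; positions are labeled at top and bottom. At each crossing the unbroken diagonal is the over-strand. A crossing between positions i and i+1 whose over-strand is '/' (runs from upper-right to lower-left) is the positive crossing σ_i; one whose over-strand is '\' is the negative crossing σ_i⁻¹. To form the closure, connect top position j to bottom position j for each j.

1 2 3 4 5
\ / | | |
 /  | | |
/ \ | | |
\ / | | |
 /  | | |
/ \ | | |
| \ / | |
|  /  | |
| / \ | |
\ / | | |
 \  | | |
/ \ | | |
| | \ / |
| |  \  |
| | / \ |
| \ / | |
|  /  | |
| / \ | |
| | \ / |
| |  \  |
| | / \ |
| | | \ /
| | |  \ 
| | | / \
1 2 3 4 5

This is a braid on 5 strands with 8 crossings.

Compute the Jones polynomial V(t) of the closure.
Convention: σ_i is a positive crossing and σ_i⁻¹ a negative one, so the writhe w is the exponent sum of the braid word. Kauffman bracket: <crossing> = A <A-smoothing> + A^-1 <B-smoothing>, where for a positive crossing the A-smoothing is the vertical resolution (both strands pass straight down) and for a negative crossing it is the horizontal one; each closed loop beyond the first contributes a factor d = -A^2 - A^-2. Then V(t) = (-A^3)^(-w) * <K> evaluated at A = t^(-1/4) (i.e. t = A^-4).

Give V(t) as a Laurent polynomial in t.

Reading the diagram top to bottom ('/'-over between positions i,i+1 = s_i, '\'-over = s_i^-1): braid word = s1 s1 s2 s1^-1 s3^-1 s2 s3^-1 s4^-1.
The presented braid s1 s1 s2 s1^-1 s3^-1 s2 s3^-1 s4^-1 on 5 strands reduces by inverse Markov moves (closure unchanged at each step):
  Destabilize: the word has the form β·s4^-1 where s4^-1 occurs only as the final letter (β ∈ B_4); drop it and the last strand → 4 strands.
Reduced to β = s1 s1 s2 s1^-1 s3^-1 s2 s3^-1 on 4 strands, 7 crossings.
Compute on β:
Braid: s1 s1 s2 s1^-1 s3^-1 s2 s3^-1 on 4 strands, 7 crossings.
Writhe w = (#positive) - (#negative) = 4 - 3 = 1.
Computing the Kauffman bracket via state sum. There are 2^7 = 128 states.
For each crossing: s=0 is the vertical smoothing, s=1 horizontal. Crossing k contributes A^(sign_k * (1 - 2*s_k)); loop factor d = -A^2 - A^-2.
Tabulate the states by total A-exponent and number of loops L (A-exp: L × count):
  A^7: L=3 ×1
  A^5: L=2 ×4, L=4 ×3
  A^3: L=1 ×5, L=3 ×15, L=5 ×1
  A^1: L=2 ×27, L=4 ×8
  A^-1: L=1 ×14, L=3 ×20, L=5 ×1
  A^-3: L=2 ×17, L=4 ×4
  A^-5: L=3 ×7
  A^-7: L=4 ×1
Each group contributes A^e * Σ count * d^(L-1):
Powers of d = -A^2 - A^-2: d^2 = A^4 + 2 + A^-4; d^3 = -A^6 - 3*A^2 - 3*A^-2 - A^-6; d^4 = A^8 + 4*A^4 + 6 + 4*A^-4 + A^-8.
  A^7 * (d^2) = A^11 + 2*A^7 + A^3
  A^5 * (4*d + 3*d^3) = -3*A^11 - 13*A^7 - 13*A^3 - 3*A^-1
  A^3 * (5 + 15*d^2 + d^4) = A^11 + 19*A^7 + 41*A^3 + 19*A^-1 + A^-5
  A^1 * (27*d + 8*d^3) = -8*A^7 - 51*A^3 - 51*A^-1 - 8*A^-5
  A^-1 * (14 + 20*d^2 + d^4) = A^7 + 24*A^3 + 60*A^-1 + 24*A^-5 + A^-9
  A^-3 * (17*d + 4*d^3) = -4*A^3 - 29*A^-1 - 29*A^-5 - 4*A^-9
  A^-5 * (7*d^2) = 7*A^-1 + 14*A^-5 + 7*A^-9
  A^-7 * (d^3) = -A^-1 - 3*A^-5 - 3*A^-9 - A^-13
Summing the groups: <K> = -A^11 + A^7 - 2*A^3 + 2*A^-1 - A^-5 + A^-9 - A^-13
Normalise by the writhe: (-A^3)^(-w) = (-A^3)^(-1) = -A^-3, so f(A) = -A^-3 * <K> = A^8 - A^4 + 2 - 2*A^-4 + A^-8 - A^-12 + A^-16.
Substitute A = t^(-1/4), i.e. A^e → t^(-e/4): V(t) = t^4 - t^3 + t^2 - 2*t + 2 - t^-1 + t^-2

Answer: t^4 - t^3 + t^2 - 2*t + 2 - t^-1 + t^-2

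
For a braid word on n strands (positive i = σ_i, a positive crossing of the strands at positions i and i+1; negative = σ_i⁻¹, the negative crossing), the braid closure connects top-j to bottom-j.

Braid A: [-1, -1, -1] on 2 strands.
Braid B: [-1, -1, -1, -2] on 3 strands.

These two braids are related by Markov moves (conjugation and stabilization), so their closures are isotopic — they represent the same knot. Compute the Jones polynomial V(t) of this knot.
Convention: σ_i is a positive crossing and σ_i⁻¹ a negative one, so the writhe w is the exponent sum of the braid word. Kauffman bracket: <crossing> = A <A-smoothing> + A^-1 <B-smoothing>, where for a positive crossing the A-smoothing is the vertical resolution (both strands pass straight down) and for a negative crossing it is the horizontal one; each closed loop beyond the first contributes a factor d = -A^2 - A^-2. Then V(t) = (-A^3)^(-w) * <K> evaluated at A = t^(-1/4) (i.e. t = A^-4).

Markov-equivalent braids have isotopic closures, hence identical knot invariants. Strip the Markov moves from each word to reach a common short braid β, then compute V(t) once on β.
Braid A: s1^-1 s1^-1 s1^-1 on 2 strands has no conjugating prefix/suffix or stabilization to strip; take β = s1^-1 s1^-1 s1^-1.
Braid B: s1^-1 s1^-1 s1^-1 s2^-1 on 3 strands reduces by inverse Markov moves (closure unchanged at each step):
  Destabilize: the word has the form β·s2^-1 where s2^-1 occurs only as the final letter (β ∈ B_2); drop it and the last strand → 2 strands.
Reduced to β = s1^-1 s1^-1 s1^-1 on 2 strands, 3 crossings.
Both give the same β = s1^-1 s1^-1 s1^-1 on 2 strands, so one state sum suffices:
Braid: s1^-1 s1^-1 s1^-1 on 2 strands, 3 crossings.
Writhe w = (#positive) - (#negative) = 0 - 3 = -3.
State-sum expansion of <K>. There are 2^3 = 8 states.
Smooth each crossing (0=||, 1=⌣⌢); contribution A^(Σ sign_k(1-2s_k)) * d^(L-1).
  state 000: A-exp=-3, loops=2, term = A^-3 * d^1
  state 001: A-exp=-1, loops=1, term = A^-1 * d^0
  state 010: A-exp=-1, loops=1, term = A^-1 * d^0
  state 011: A-exp=+1, loops=2, term = A^1 * d^1
  state 100: A-exp=-1, loops=1, term = A^-1 * d^0
  state 101: A-exp=+1, loops=2, term = A^1 * d^1
  state 110: A-exp=+1, loops=2, term = A^1 * d^1
  state 111: A-exp=+3, loops=3, term = A^3 * d^2
Collect the terms by A-exponent (count of states per loop number):
Powers of d = -A^2 - A^-2: d^2 = A^4 + 2 + A^-4.
  A^3 * (d^2) = A^7 + 2*A^3 + A^-1
  A^1 * (3*d) = -3*A^3 - 3*A^-1
  A^-1 * (3) = 3*A^-1
  A^-3 * (d) = -A^-1 - A^-5
Summing the groups: <K> = A^7 - A^3 - A^-5
Normalise by the writhe: (-A^3)^(-w) = (-A^3)^(3) = -A^9, so f(A) = -A^9 * <K> = -A^16 + A^12 + A^4.
Substitute A = t^(-1/4), i.e. A^e → t^(-e/4): V(t) = t^-1 + t^-3 - t^-4

Answer: t^-1 + t^-3 - t^-4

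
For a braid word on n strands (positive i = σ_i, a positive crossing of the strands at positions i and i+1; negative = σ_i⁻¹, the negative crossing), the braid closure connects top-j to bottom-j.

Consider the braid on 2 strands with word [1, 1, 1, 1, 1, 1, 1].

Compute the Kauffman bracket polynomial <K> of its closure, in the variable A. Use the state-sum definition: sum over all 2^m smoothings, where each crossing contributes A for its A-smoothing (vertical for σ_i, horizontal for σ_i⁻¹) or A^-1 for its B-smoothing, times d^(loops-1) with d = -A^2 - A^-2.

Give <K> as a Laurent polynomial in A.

-A^9 - A + A^-3 - A^-7 + A^-11 - A^-15 + A^-19

Derivation:
Braid: s1 s1 s1 s1 s1 s1 s1 on 2 strands, 7 crossings.
Writhe w = (#positive) - (#negative) = 7 - 0 = 7.
Enumerate smoothing states for the bracket polynomial. There are 2^7 = 128 states.
Smooth each crossing (0=||, 1=⌣⌢); contribution A^(Σ sign_k(1-2s_k)) * d^(L-1).
Tabulate the states by total A-exponent and number of loops L (A-exp: L × count):
  A^7: L=2 ×1
  A^5: L=1 ×7
  A^3: L=2 ×21
  A^1: L=3 ×35
  A^-1: L=4 ×35
  A^-3: L=5 ×21
  A^-5: L=6 ×7
  A^-7: L=7 ×1
Each group contributes A^e * Σ count * d^(L-1):
Powers of d = -A^2 - A^-2: d^2 = A^4 + 2 + A^-4; d^3 = -A^6 - 3*A^2 - 3*A^-2 - A^-6; d^4 = A^8 + 4*A^4 + 6 + 4*A^-4 + A^-8; d^5 = -A^10 - 5*A^6 - 10*A^2 - 10*A^-2 - 5*A^-6 - A^-10; d^6 = A^12 + 6*A^8 + 15*A^4 + 20 + 15*A^-4 + 6*A^-8 + A^-12.
  A^7 * (d) = -A^9 - A^5
  A^5 * (7) = 7*A^5
  A^3 * (21*d) = -21*A^5 - 21*A
  A^1 * (35*d^2) = 35*A^5 + 70*A + 35*A^-3
  A^-1 * (35*d^3) = -35*A^5 - 105*A - 105*A^-3 - 35*A^-7
  A^-3 * (21*d^4) = 21*A^5 + 84*A + 126*A^-3 + 84*A^-7 + 21*A^-11
  A^-5 * (7*d^5) = -7*A^5 - 35*A - 70*A^-3 - 70*A^-7 - 35*A^-11 - 7*A^-15
  A^-7 * (d^6) = A^5 + 6*A + 15*A^-3 + 20*A^-7 + 15*A^-11 + 6*A^-15 + A^-19
Summing the groups: <K> = -A^9 - A + A^-3 - A^-7 + A^-11 - A^-15 + A^-19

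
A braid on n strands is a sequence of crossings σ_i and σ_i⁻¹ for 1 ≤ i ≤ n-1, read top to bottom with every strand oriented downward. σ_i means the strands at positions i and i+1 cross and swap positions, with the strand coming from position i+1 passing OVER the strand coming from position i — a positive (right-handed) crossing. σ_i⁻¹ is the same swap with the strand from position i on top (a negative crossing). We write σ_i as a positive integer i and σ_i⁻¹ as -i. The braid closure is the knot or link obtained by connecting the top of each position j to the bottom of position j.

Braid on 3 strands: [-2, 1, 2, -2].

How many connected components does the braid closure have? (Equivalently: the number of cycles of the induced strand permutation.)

Track the strand permutation on 3 strands, starting from identity.
  step 1: s2^-1 swaps positions 2,3 -> [1 3 2]
  step 2: s1 swaps positions 1,2 -> [3 1 2]
  step 3: s2 swaps positions 2,3 -> [3 2 1]
  step 4: s2^-1 swaps positions 2,3 -> [3 1 2]
Final permutation (position -> original strand): [3 1 2]
Closure components = cycle count of this permutation = 1.

Answer: 1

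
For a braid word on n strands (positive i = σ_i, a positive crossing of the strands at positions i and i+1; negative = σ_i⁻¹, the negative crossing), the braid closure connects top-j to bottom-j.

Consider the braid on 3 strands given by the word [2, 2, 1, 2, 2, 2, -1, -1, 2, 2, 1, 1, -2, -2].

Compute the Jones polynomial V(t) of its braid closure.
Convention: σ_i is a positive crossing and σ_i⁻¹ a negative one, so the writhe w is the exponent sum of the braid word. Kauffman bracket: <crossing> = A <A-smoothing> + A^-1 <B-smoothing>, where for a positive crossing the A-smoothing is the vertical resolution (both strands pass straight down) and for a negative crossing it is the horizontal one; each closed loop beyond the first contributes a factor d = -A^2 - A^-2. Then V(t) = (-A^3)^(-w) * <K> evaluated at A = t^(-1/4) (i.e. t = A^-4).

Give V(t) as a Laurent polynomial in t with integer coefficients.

t^10 - 3*t^9 + 5*t^8 - 7*t^7 + 7*t^6 - 7*t^5 + 6*t^4 - 3*t^3 + 2*t^2

Derivation:
The presented braid s2 s2 s1 s2 s2 s2 s1^-1 s1^-1 s2 s2 s1 s1 s2^-1 s2^-1 on 3 strands reduces by inverse Markov moves (closure unchanged at each step):
  Deconjugate: the word is γ·β·γ⁻¹ with γ = s2 s2 (prefix) and γ⁻¹ = s2^-1 s2^-1 (suffix); strip both.
Reduced to β = s1 s2 s2 s2 s1^-1 s1^-1 s2 s2 s1 s1 on 3 strands, 10 crossings.
Compute on β:
Braid: s1 s2 s2 s2 s1^-1 s1^-1 s2 s2 s1 s1 on 3 strands, 10 crossings.
Writhe w = (#positive) - (#negative) = 8 - 2 = 6.
Computing the Kauffman bracket via state sum. There are 2^10 = 1024 states.
For each crossing: s=0 is the vertical smoothing, s=1 horizontal. Crossing k contributes A^(sign_k * (1 - 2*s_k)); loop factor d = -A^2 - A^-2.
Tabulate the states by total A-exponent and number of loops L (A-exp: L × count):
  A^10: L=3 ×1
  A^8: L=2 ×7, L=4 ×3
  A^6: L=1 ×10, L=3 ×32, L=5 ×3
  A^4: L=2 ×76, L=4 ×43, L=6 ×1
  A^2: L=1 ×51, L=3 ×132, L=5 ×27
  A^0: L=2 ×135, L=4 ×109, L=6 ×8
  A^-2: L=3 ×161, L=5 ×48, L=7 ×1
  A^-4: L=4 ×109, L=6 ×11
  A^-6: L=5 ×44, L=7 ×1
  A^-8: L=6 ×10
  A^-10: L=7 ×1
Each group contributes A^e * Σ count * d^(L-1):
Powers of d = -A^2 - A^-2: d^2 = A^4 + 2 + A^-4; d^3 = -A^6 - 3*A^2 - 3*A^-2 - A^-6; d^4 = A^8 + 4*A^4 + 6 + 4*A^-4 + A^-8; d^5 = -A^10 - 5*A^6 - 10*A^2 - 10*A^-2 - 5*A^-6 - A^-10; d^6 = A^12 + 6*A^8 + 15*A^4 + 20 + 15*A^-4 + 6*A^-8 + A^-12.
  A^10 * (d^2) = A^14 + 2*A^10 + A^6
  A^8 * (7*d + 3*d^3) = -3*A^14 - 16*A^10 - 16*A^6 - 3*A^2
  A^6 * (10 + 32*d^2 + 3*d^4) = 3*A^14 + 44*A^10 + 92*A^6 + 44*A^2 + 3*A^-2
  A^4 * (76*d + 43*d^3 + d^5) = -A^14 - 48*A^10 - 215*A^6 - 215*A^2 - 48*A^-2 - A^-6
  A^2 * (51 + 132*d^2 + 27*d^4) = 27*A^10 + 240*A^6 + 477*A^2 + 240*A^-2 + 27*A^-6
  A^0 * (135*d + 109*d^3 + 8*d^5) = -8*A^10 - 149*A^6 - 542*A^2 - 542*A^-2 - 149*A^-6 - 8*A^-10
  A^-2 * (161*d^2 + 48*d^4 + d^6) = A^10 + 54*A^6 + 368*A^2 + 630*A^-2 + 368*A^-6 + 54*A^-10 + A^-14
  A^-4 * (109*d^3 + 11*d^5) = -11*A^6 - 164*A^2 - 437*A^-2 - 437*A^-6 - 164*A^-10 - 11*A^-14
  A^-6 * (44*d^4 + d^6) = A^6 + 50*A^2 + 191*A^-2 + 284*A^-6 + 191*A^-10 + 50*A^-14 + A^-18
  A^-8 * (10*d^5) = -10*A^2 - 50*A^-2 - 100*A^-6 - 100*A^-10 - 50*A^-14 - 10*A^-18
  A^-10 * (d^6) = A^2 + 6*A^-2 + 15*A^-6 + 20*A^-10 + 15*A^-14 + 6*A^-18 + A^-22
Summing the groups: <K> = 2*A^10 - 3*A^6 + 6*A^2 - 7*A^-2 + 7*A^-6 - 7*A^-10 + 5*A^-14 - 3*A^-18 + A^-22
Normalise by the writhe: (-A^3)^(-w) = (-A^3)^(-6) = A^-18, so f(A) = A^-18 * <K> = 2*A^-8 - 3*A^-12 + 6*A^-16 - 7*A^-20 + 7*A^-24 - 7*A^-28 + 5*A^-32 - 3*A^-36 + A^-40.
Substitute A = t^(-1/4), i.e. A^e → t^(-e/4): V(t) = t^10 - 3*t^9 + 5*t^8 - 7*t^7 + 7*t^6 - 7*t^5 + 6*t^4 - 3*t^3 + 2*t^2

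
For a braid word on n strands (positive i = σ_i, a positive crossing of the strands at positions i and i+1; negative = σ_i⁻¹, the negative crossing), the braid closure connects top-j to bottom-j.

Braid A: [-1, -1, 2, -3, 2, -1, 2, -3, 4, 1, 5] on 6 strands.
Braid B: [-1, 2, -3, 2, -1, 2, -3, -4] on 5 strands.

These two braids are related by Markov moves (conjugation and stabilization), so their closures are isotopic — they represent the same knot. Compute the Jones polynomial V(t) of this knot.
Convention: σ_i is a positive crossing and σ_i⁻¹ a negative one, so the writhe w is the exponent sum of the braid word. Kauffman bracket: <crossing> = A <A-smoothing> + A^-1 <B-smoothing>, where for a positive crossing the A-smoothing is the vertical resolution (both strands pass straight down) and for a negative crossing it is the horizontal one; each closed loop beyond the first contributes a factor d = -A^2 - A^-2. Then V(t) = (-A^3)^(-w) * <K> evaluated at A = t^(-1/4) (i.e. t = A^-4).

-t^3 + 3*t^2 - 3*t + 4 - 4*t^-1 + 3*t^-2 - 2*t^-3 + t^-4

Derivation:
Markov-equivalent braids have isotopic closures, hence identical knot invariants. Strip the Markov moves from each word to reach a common short braid β, then compute V(t) once on β.
Braid A: s1^-1 s1^-1 s2 s3^-1 s2 s1^-1 s2 s3^-1 s4 s1 s5 on 6 strands reduces by inverse Markov moves (closure unchanged at each step):
  Destabilize: the word has the form β·s5 where s5 occurs only as the final letter (β ∈ B_5); drop it and the last strand → 5 strands.
  Deconjugate: the word is γ·β·γ⁻¹ with γ = s1^-1 (prefix) and γ⁻¹ = s1 (suffix); strip both.
  Destabilize: the word has the form β·s4 where s4 occurs only as the final letter (β ∈ B_4); drop it and the last strand → 4 strands.
Reduced to β = s1^-1 s2 s3^-1 s2 s1^-1 s2 s3^-1 on 4 strands, 7 crossings.
Braid B: s1^-1 s2 s3^-1 s2 s1^-1 s2 s3^-1 s4^-1 on 5 strands reduces by inverse Markov moves (closure unchanged at each step):
  Destabilize: the word has the form β·s4^-1 where s4^-1 occurs only as the final letter (β ∈ B_4); drop it and the last strand → 4 strands.
Reduced to β = s1^-1 s2 s3^-1 s2 s1^-1 s2 s3^-1 on 4 strands, 7 crossings.
Both give the same β = s1^-1 s2 s3^-1 s2 s1^-1 s2 s3^-1 on 4 strands, so one state sum suffices:
Braid: s1^-1 s2 s3^-1 s2 s1^-1 s2 s3^-1 on 4 strands, 7 crossings.
Writhe w = (#positive) - (#negative) = 3 - 4 = -1.
Computing the Kauffman bracket via state sum. There are 2^7 = 128 states.
Smooth each crossing (0=||, 1=⌣⌢); contribution A^(Σ sign_k(1-2s_k)) * d^(L-1).
Tabulate the states by total A-exponent and number of loops L (A-exp: L × count):
  A^7: L=4 ×1
  A^5: L=3 ×7
  A^3: L=2 ×19, L=4 ×2
  A^1: L=1 ×21, L=3 ×14
  A^-1: L=2 ×32, L=4 ×3
  A^-3: L=3 ×21
  A^-5: L=4 ×7
  A^-7: L=5 ×1
Each group contributes A^e * Σ count * d^(L-1):
Powers of d = -A^2 - A^-2: d^2 = A^4 + 2 + A^-4; d^3 = -A^6 - 3*A^2 - 3*A^-2 - A^-6; d^4 = A^8 + 4*A^4 + 6 + 4*A^-4 + A^-8.
  A^7 * (d^3) = -A^13 - 3*A^9 - 3*A^5 - A
  A^5 * (7*d^2) = 7*A^9 + 14*A^5 + 7*A
  A^3 * (19*d + 2*d^3) = -2*A^9 - 25*A^5 - 25*A - 2*A^-3
  A^1 * (21 + 14*d^2) = 14*A^5 + 49*A + 14*A^-3
  A^-1 * (32*d + 3*d^3) = -3*A^5 - 41*A - 41*A^-3 - 3*A^-7
  A^-3 * (21*d^2) = 21*A + 42*A^-3 + 21*A^-7
  A^-5 * (7*d^3) = -7*A - 21*A^-3 - 21*A^-7 - 7*A^-11
  A^-7 * (d^4) = A + 4*A^-3 + 6*A^-7 + 4*A^-11 + A^-15
Summing the groups: <K> = -A^13 + 2*A^9 - 3*A^5 + 4*A - 4*A^-3 + 3*A^-7 - 3*A^-11 + A^-15
Normalise by the writhe: (-A^3)^(-w) = (-A^3)^(1) = -A^3, so f(A) = -A^3 * <K> = A^16 - 2*A^12 + 3*A^8 - 4*A^4 + 4 - 3*A^-4 + 3*A^-8 - A^-12.
Substitute A = t^(-1/4), i.e. A^e → t^(-e/4): V(t) = -t^3 + 3*t^2 - 3*t + 4 - 4*t^-1 + 3*t^-2 - 2*t^-3 + t^-4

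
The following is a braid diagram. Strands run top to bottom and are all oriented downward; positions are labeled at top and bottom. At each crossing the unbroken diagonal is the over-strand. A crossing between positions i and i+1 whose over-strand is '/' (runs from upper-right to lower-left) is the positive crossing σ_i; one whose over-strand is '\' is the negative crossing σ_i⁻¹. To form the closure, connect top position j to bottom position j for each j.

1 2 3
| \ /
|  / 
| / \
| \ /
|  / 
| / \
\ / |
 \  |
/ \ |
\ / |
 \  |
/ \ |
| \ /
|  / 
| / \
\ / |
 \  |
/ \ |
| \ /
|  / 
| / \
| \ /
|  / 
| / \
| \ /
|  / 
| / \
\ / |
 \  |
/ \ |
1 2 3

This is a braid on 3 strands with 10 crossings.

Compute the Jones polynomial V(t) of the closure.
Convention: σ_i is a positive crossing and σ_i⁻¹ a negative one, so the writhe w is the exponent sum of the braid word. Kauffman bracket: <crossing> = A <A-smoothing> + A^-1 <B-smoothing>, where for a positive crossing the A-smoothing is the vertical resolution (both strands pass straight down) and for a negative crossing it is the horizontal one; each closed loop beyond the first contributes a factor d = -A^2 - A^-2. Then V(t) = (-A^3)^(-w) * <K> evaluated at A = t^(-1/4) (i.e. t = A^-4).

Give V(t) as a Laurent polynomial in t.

t^7 - 3*t^6 + 6*t^5 - 9*t^4 + 11*t^3 - 12*t^2 + 11*t - 8 + 6*t^-1 - 3*t^-2 + t^-3

Derivation:
Reading the diagram top to bottom ('/'-over between positions i,i+1 = s_i, '\'-over = s_i^-1): braid word = s2 s2 s1^-1 s1^-1 s2 s1^-1 s2 s2 s2 s1^-1.
Braid: s2 s2 s1^-1 s1^-1 s2 s1^-1 s2 s2 s2 s1^-1 on 3 strands, 10 crossings.
Writhe w = (#positive) - (#negative) = 6 - 4 = 2.
Enumerate smoothing states for the bracket polynomial. There are 2^10 = 1024 states.
Each crossing splits two ways (0=vertical, 1=horizontal). The state's weight is A^(#A-smoothings - #B-smoothings) * d^(loops - 1).
Tabulate the states by total A-exponent and number of loops L (A-exp: L × count):
  A^10: L=5 ×1
  A^8: L=4 ×10
  A^6: L=3 ×41, L=5 ×4
  A^4: L=2 ×81, L=4 ×38, L=6 ×1
  A^2: L=1 ×71, L=3 ×117, L=5 ×22
  A^0: L=2 ×154, L=4 ×91, L=6 ×7
  A^-2: L=3 ×168, L=5 ×41, L=7 ×1
  A^-4: L=4 ×110, L=6 ×10
  A^-6: L=5 ×44, L=7 ×1
  A^-8: L=6 ×10
  A^-10: L=7 ×1
Each group contributes A^e * Σ count * d^(L-1):
Powers of d = -A^2 - A^-2: d^2 = A^4 + 2 + A^-4; d^3 = -A^6 - 3*A^2 - 3*A^-2 - A^-6; d^4 = A^8 + 4*A^4 + 6 + 4*A^-4 + A^-8; d^5 = -A^10 - 5*A^6 - 10*A^2 - 10*A^-2 - 5*A^-6 - A^-10; d^6 = A^12 + 6*A^8 + 15*A^4 + 20 + 15*A^-4 + 6*A^-8 + A^-12.
  A^10 * (d^4) = A^18 + 4*A^14 + 6*A^10 + 4*A^6 + A^2
  A^8 * (10*d^3) = -10*A^14 - 30*A^10 - 30*A^6 - 10*A^2
  A^6 * (41*d^2 + 4*d^4) = 4*A^14 + 57*A^10 + 106*A^6 + 57*A^2 + 4*A^-2
  A^4 * (81*d + 38*d^3 + d^5) = -A^14 - 43*A^10 - 205*A^6 - 205*A^2 - 43*A^-2 - A^-6
  A^2 * (71 + 117*d^2 + 22*d^4) = 22*A^10 + 205*A^6 + 437*A^2 + 205*A^-2 + 22*A^-6
  A^0 * (154*d + 91*d^3 + 7*d^5) = -7*A^10 - 126*A^6 - 497*A^2 - 497*A^-2 - 126*A^-6 - 7*A^-10
  A^-2 * (168*d^2 + 41*d^4 + d^6) = A^10 + 47*A^6 + 347*A^2 + 602*A^-2 + 347*A^-6 + 47*A^-10 + A^-14
  A^-4 * (110*d^3 + 10*d^5) = -10*A^6 - 160*A^2 - 430*A^-2 - 430*A^-6 - 160*A^-10 - 10*A^-14
  A^-6 * (44*d^4 + d^6) = A^6 + 50*A^2 + 191*A^-2 + 284*A^-6 + 191*A^-10 + 50*A^-14 + A^-18
  A^-8 * (10*d^5) = -10*A^2 - 50*A^-2 - 100*A^-6 - 100*A^-10 - 50*A^-14 - 10*A^-18
  A^-10 * (d^6) = A^2 + 6*A^-2 + 15*A^-6 + 20*A^-10 + 15*A^-14 + 6*A^-18 + A^-22
Summing the groups: <K> = A^18 - 3*A^14 + 6*A^10 - 8*A^6 + 11*A^2 - 12*A^-2 + 11*A^-6 - 9*A^-10 + 6*A^-14 - 3*A^-18 + A^-22
Normalise by the writhe: (-A^3)^(-w) = (-A^3)^(-2) = A^-6, so f(A) = A^-6 * <K> = A^12 - 3*A^8 + 6*A^4 - 8 + 11*A^-4 - 12*A^-8 + 11*A^-12 - 9*A^-16 + 6*A^-20 - 3*A^-24 + A^-28.
Substitute A = t^(-1/4), i.e. A^e → t^(-e/4): V(t) = t^7 - 3*t^6 + 6*t^5 - 9*t^4 + 11*t^3 - 12*t^2 + 11*t - 8 + 6*t^-1 - 3*t^-2 + t^-3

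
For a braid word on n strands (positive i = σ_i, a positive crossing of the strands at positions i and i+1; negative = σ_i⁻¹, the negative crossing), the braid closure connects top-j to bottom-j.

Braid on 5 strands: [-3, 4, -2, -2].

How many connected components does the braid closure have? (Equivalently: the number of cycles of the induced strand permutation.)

Track the strand permutation on 5 strands, starting from identity.
  step 1: s3^-1 swaps positions 3,4 -> [1 2 4 3 5]
  step 2: s4 swaps positions 4,5 -> [1 2 4 5 3]
  step 3: s2^-1 swaps positions 2,3 -> [1 4 2 5 3]
  step 4: s2^-1 swaps positions 2,3 -> [1 2 4 5 3]
Final permutation (position -> original strand): [1 2 4 5 3]
Closure components = cycle count of this permutation = 3.

Answer: 3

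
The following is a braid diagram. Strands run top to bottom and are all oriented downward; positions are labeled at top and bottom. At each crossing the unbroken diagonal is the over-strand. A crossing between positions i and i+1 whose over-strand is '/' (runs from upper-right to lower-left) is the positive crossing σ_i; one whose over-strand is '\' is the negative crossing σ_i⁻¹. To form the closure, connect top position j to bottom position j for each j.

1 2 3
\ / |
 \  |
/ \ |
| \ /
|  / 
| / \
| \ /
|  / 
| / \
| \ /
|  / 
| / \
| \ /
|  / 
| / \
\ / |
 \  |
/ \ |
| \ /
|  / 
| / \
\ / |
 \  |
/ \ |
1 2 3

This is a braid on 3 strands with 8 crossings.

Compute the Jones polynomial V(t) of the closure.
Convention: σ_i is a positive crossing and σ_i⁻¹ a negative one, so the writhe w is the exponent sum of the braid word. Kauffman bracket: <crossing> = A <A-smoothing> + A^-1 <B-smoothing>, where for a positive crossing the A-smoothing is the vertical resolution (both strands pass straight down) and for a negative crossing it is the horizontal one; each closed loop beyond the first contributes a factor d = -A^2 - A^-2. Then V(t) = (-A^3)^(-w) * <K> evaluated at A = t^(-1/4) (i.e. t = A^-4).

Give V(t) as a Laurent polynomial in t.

-t^6 + 2*t^5 - 3*t^4 + 4*t^3 - 4*t^2 + 4*t - 2 + 2*t^-1 - t^-2

Derivation:
Reading the diagram top to bottom ('/'-over between positions i,i+1 = s_i, '\'-over = s_i^-1): braid word = s1^-1 s2 s2 s2 s2 s1^-1 s2 s1^-1.
Braid: s1^-1 s2 s2 s2 s2 s1^-1 s2 s1^-1 on 3 strands, 8 crossings.
Writhe w = (#positive) - (#negative) = 5 - 3 = 2.
State-sum expansion of <K>. There are 2^8 = 256 states.
For each crossing: s=0 is the vertical smoothing, s=1 horizontal. Crossing k contributes A^(sign_k * (1 - 2*s_k)); loop factor d = -A^2 - A^-2.
Tabulate the states by total A-exponent and number of loops L (A-exp: L × count):
  A^8: L=4 ×1
  A^6: L=3 ×8
  A^4: L=2 ×22, L=4 ×6
  A^2: L=1 ×23, L=3 ×29, L=5 ×4
  A^0: L=2 ×47, L=4 ×22, L=6 ×1
  A^-2: L=3 ×48, L=5 ×8
  A^-4: L=4 ×27, L=6 ×1
  A^-6: L=5 ×8
  A^-8: L=6 ×1
Each group contributes A^e * Σ count * d^(L-1):
Powers of d = -A^2 - A^-2: d^2 = A^4 + 2 + A^-4; d^3 = -A^6 - 3*A^2 - 3*A^-2 - A^-6; d^4 = A^8 + 4*A^4 + 6 + 4*A^-4 + A^-8; d^5 = -A^10 - 5*A^6 - 10*A^2 - 10*A^-2 - 5*A^-6 - A^-10.
  A^8 * (d^3) = -A^14 - 3*A^10 - 3*A^6 - A^2
  A^6 * (8*d^2) = 8*A^10 + 16*A^6 + 8*A^2
  A^4 * (22*d + 6*d^3) = -6*A^10 - 40*A^6 - 40*A^2 - 6*A^-2
  A^2 * (23 + 29*d^2 + 4*d^4) = 4*A^10 + 45*A^6 + 105*A^2 + 45*A^-2 + 4*A^-6
  A^0 * (47*d + 22*d^3 + d^5) = -A^10 - 27*A^6 - 123*A^2 - 123*A^-2 - 27*A^-6 - A^-10
  A^-2 * (48*d^2 + 8*d^4) = 8*A^6 + 80*A^2 + 144*A^-2 + 80*A^-6 + 8*A^-10
  A^-4 * (27*d^3 + d^5) = -A^6 - 32*A^2 - 91*A^-2 - 91*A^-6 - 32*A^-10 - A^-14
  A^-6 * (8*d^4) = 8*A^2 + 32*A^-2 + 48*A^-6 + 32*A^-10 + 8*A^-14
  A^-8 * (d^5) = -A^2 - 5*A^-2 - 10*A^-6 - 10*A^-10 - 5*A^-14 - A^-18
Summing the groups: <K> = -A^14 + 2*A^10 - 2*A^6 + 4*A^2 - 4*A^-2 + 4*A^-6 - 3*A^-10 + 2*A^-14 - A^-18
Normalise by the writhe: (-A^3)^(-w) = (-A^3)^(-2) = A^-6, so f(A) = A^-6 * <K> = -A^8 + 2*A^4 - 2 + 4*A^-4 - 4*A^-8 + 4*A^-12 - 3*A^-16 + 2*A^-20 - A^-24.
Substitute A = t^(-1/4), i.e. A^e → t^(-e/4): V(t) = -t^6 + 2*t^5 - 3*t^4 + 4*t^3 - 4*t^2 + 4*t - 2 + 2*t^-1 - t^-2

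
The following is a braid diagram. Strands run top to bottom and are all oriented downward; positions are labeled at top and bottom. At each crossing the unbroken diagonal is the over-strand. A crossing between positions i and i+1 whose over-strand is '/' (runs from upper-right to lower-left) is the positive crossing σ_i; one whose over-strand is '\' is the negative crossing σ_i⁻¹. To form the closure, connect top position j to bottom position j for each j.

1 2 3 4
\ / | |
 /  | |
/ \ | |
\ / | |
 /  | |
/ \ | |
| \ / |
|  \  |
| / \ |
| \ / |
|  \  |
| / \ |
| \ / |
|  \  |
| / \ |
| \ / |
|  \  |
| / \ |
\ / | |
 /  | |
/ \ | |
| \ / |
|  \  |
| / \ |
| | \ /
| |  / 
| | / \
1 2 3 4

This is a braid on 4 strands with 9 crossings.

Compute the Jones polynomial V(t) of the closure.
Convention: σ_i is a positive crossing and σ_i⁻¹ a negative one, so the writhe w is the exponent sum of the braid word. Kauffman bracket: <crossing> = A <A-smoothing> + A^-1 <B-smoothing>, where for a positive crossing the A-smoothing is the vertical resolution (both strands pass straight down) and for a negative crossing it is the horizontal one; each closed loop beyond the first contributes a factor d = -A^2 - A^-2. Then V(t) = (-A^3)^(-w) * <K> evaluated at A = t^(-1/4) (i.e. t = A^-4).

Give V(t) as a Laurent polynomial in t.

-t^2 + 2*t - 2 + 4*t^-1 - 4*t^-2 + 4*t^-3 - 3*t^-4 + 2*t^-5 - t^-6

Derivation:
Reading the diagram top to bottom ('/'-over between positions i,i+1 = s_i, '\'-over = s_i^-1): braid word = s1 s1 s2^-1 s2^-1 s2^-1 s2^-1 s1 s2^-1 s3.
The presented braid s1 s1 s2^-1 s2^-1 s2^-1 s2^-1 s1 s2^-1 s3 on 4 strands reduces by inverse Markov moves (closure unchanged at each step):
  Destabilize: the word has the form β·s3 where s3 occurs only as the final letter (β ∈ B_3); drop it and the last strand → 3 strands.
Reduced to β = s1 s1 s2^-1 s2^-1 s2^-1 s2^-1 s1 s2^-1 on 3 strands, 8 crossings.
Compute on β:
Braid: s1 s1 s2^-1 s2^-1 s2^-1 s2^-1 s1 s2^-1 on 3 strands, 8 crossings.
Writhe w = (#positive) - (#negative) = 3 - 5 = -2.
Computing the Kauffman bracket via state sum. There are 2^8 = 256 states.
For each crossing: s=0 is the vertical smoothing, s=1 horizontal. Crossing k contributes A^(sign_k * (1 - 2*s_k)); loop factor d = -A^2 - A^-2.
Tabulate the states by total A-exponent and number of loops L (A-exp: L × count):
  A^8: L=6 ×1
  A^6: L=5 ×8
  A^4: L=4 ×27, L=6 ×1
  A^2: L=3 ×48, L=5 ×8
  A^0: L=2 ×47, L=4 ×22, L=6 ×1
  A^-2: L=1 ×23, L=3 ×29, L=5 ×4
  A^-4: L=2 ×22, L=4 ×6
  A^-6: L=3 ×8
  A^-8: L=4 ×1
Each group contributes A^e * Σ count * d^(L-1):
Powers of d = -A^2 - A^-2: d^2 = A^4 + 2 + A^-4; d^3 = -A^6 - 3*A^2 - 3*A^-2 - A^-6; d^4 = A^8 + 4*A^4 + 6 + 4*A^-4 + A^-8; d^5 = -A^10 - 5*A^6 - 10*A^2 - 10*A^-2 - 5*A^-6 - A^-10.
  A^8 * (d^5) = -A^18 - 5*A^14 - 10*A^10 - 10*A^6 - 5*A^2 - A^-2
  A^6 * (8*d^4) = 8*A^14 + 32*A^10 + 48*A^6 + 32*A^2 + 8*A^-2
  A^4 * (27*d^3 + d^5) = -A^14 - 32*A^10 - 91*A^6 - 91*A^2 - 32*A^-2 - A^-6
  A^2 * (48*d^2 + 8*d^4) = 8*A^10 + 80*A^6 + 144*A^2 + 80*A^-2 + 8*A^-6
  A^0 * (47*d + 22*d^3 + d^5) = -A^10 - 27*A^6 - 123*A^2 - 123*A^-2 - 27*A^-6 - A^-10
  A^-2 * (23 + 29*d^2 + 4*d^4) = 4*A^6 + 45*A^2 + 105*A^-2 + 45*A^-6 + 4*A^-10
  A^-4 * (22*d + 6*d^3) = -6*A^2 - 40*A^-2 - 40*A^-6 - 6*A^-10
  A^-6 * (8*d^2) = 8*A^-2 + 16*A^-6 + 8*A^-10
  A^-8 * (d^3) = -A^-2 - 3*A^-6 - 3*A^-10 - A^-14
Summing the groups: <K> = -A^18 + 2*A^14 - 3*A^10 + 4*A^6 - 4*A^2 + 4*A^-2 - 2*A^-6 + 2*A^-10 - A^-14
Normalise by the writhe: (-A^3)^(-w) = (-A^3)^(2) = A^6, so f(A) = A^6 * <K> = -A^24 + 2*A^20 - 3*A^16 + 4*A^12 - 4*A^8 + 4*A^4 - 2 + 2*A^-4 - A^-8.
Substitute A = t^(-1/4), i.e. A^e → t^(-e/4): V(t) = -t^2 + 2*t - 2 + 4*t^-1 - 4*t^-2 + 4*t^-3 - 3*t^-4 + 2*t^-5 - t^-6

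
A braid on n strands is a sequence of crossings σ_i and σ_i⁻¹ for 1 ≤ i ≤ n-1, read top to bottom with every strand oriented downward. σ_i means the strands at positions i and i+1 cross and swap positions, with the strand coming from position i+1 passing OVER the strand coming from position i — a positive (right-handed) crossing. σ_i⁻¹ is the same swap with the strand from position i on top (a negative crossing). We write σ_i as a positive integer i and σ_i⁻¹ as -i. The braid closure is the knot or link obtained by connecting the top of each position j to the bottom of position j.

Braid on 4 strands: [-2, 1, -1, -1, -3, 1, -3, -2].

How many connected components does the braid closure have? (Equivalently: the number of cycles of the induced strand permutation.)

Track the strand permutation on 4 strands, starting from identity.
  step 1: s2^-1 swaps positions 2,3 -> [1 3 2 4]
  step 2: s1 swaps positions 1,2 -> [3 1 2 4]
  step 3: s1^-1 swaps positions 1,2 -> [1 3 2 4]
  step 4: s1^-1 swaps positions 1,2 -> [3 1 2 4]
  step 5: s3^-1 swaps positions 3,4 -> [3 1 4 2]
  step 6: s1 swaps positions 1,2 -> [1 3 4 2]
  step 7: s3^-1 swaps positions 3,4 -> [1 3 2 4]
  step 8: s2^-1 swaps positions 2,3 -> [1 2 3 4]
Final permutation (position -> original strand): [1 2 3 4]
Closure components = cycle count of this permutation = 4.

Answer: 4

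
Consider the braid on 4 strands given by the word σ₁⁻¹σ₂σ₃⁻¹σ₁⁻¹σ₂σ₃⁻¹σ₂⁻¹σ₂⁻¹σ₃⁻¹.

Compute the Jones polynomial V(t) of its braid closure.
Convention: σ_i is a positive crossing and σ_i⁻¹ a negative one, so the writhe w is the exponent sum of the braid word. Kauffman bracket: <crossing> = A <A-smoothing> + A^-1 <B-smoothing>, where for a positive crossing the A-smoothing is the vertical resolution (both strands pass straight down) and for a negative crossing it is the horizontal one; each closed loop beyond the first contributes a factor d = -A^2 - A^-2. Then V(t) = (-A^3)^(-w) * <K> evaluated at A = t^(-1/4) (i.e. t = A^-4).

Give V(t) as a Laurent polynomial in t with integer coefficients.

Braid: s1^-1 s2 s3^-1 s1^-1 s2 s3^-1 s2^-1 s2^-1 s3^-1 on 4 strands, 9 crossings.
Writhe w = (#positive) - (#negative) = 2 - 7 = -5.
State-sum expansion of <K>. There are 2^9 = 512 states.
Each crossing splits two ways (0=vertical, 1=horizontal). The state's weight is A^(#A-smoothings - #B-smoothings) * d^(loops - 1).
Tabulate the states by total A-exponent and number of loops L (A-exp: L × count):
  A^9: L=5 ×1
  A^7: L=4 ×9
  A^5: L=3 ×33, L=5 ×3
  A^3: L=2 ×59, L=4 ×25
  A^1: L=1 ×42, L=3 ×80, L=5 ×4
  A^-1: L=2 ×93, L=4 ×33
  A^-3: L=1 ×19, L=3 ×58, L=5 ×7
  A^-5: L=2 ×19, L=4 ×16, L=6 ×1
  A^-7: L=3 ×7, L=5 ×2
  A^-9: L=4 ×1
Each group contributes A^e * Σ count * d^(L-1):
Powers of d = -A^2 - A^-2: d^2 = A^4 + 2 + A^-4; d^3 = -A^6 - 3*A^2 - 3*A^-2 - A^-6; d^4 = A^8 + 4*A^4 + 6 + 4*A^-4 + A^-8; d^5 = -A^10 - 5*A^6 - 10*A^2 - 10*A^-2 - 5*A^-6 - A^-10.
  A^9 * (d^4) = A^17 + 4*A^13 + 6*A^9 + 4*A^5 + A
  A^7 * (9*d^3) = -9*A^13 - 27*A^9 - 27*A^5 - 9*A
  A^5 * (33*d^2 + 3*d^4) = 3*A^13 + 45*A^9 + 84*A^5 + 45*A + 3*A^-3
  A^3 * (59*d + 25*d^3) = -25*A^9 - 134*A^5 - 134*A - 25*A^-3
  A^1 * (42 + 80*d^2 + 4*d^4) = 4*A^9 + 96*A^5 + 226*A + 96*A^-3 + 4*A^-7
  A^-1 * (93*d + 33*d^3) = -33*A^5 - 192*A - 192*A^-3 - 33*A^-7
  A^-3 * (19 + 58*d^2 + 7*d^4) = 7*A^5 + 86*A + 177*A^-3 + 86*A^-7 + 7*A^-11
  A^-5 * (19*d + 16*d^3 + d^5) = -A^5 - 21*A - 77*A^-3 - 77*A^-7 - 21*A^-11 - A^-15
  A^-7 * (7*d^2 + 2*d^4) = 2*A + 15*A^-3 + 26*A^-7 + 15*A^-11 + 2*A^-15
  A^-9 * (d^3) = -A^-3 - 3*A^-7 - 3*A^-11 - A^-15
Summing the groups: <K> = A^17 - 2*A^13 + 3*A^9 - 4*A^5 + 4*A - 4*A^-3 + 3*A^-7 - 2*A^-11
Normalise by the writhe: (-A^3)^(-w) = (-A^3)^(5) = -A^15, so f(A) = -A^15 * <K> = -A^32 + 2*A^28 - 3*A^24 + 4*A^20 - 4*A^16 + 4*A^12 - 3*A^8 + 2*A^4.
Substitute A = t^(-1/4), i.e. A^e → t^(-e/4): V(t) = 2*t^-1 - 3*t^-2 + 4*t^-3 - 4*t^-4 + 4*t^-5 - 3*t^-6 + 2*t^-7 - t^-8

Answer: 2*t^-1 - 3*t^-2 + 4*t^-3 - 4*t^-4 + 4*t^-5 - 3*t^-6 + 2*t^-7 - t^-8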